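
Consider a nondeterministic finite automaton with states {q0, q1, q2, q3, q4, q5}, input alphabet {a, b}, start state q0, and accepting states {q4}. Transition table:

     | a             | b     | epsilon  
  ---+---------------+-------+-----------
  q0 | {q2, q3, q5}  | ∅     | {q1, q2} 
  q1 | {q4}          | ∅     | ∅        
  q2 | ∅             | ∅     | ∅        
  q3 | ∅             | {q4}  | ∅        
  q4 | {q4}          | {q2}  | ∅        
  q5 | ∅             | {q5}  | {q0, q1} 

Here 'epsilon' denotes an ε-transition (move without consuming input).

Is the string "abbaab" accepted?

Start: ε-closure({q0}) = {q0, q1, q2}.
Read 'a': {q0, q1, q2} → {q0, q1, q2, q3, q4, q5}.
Read 'b': {q0, q1, q2, q3, q4, q5} → {q0, q1, q2, q4, q5}.
Read 'b': {q0, q1, q2, q4, q5} → {q0, q1, q2, q5}.
Read 'a': {q0, q1, q2, q5} → {q0, q1, q2, q3, q4, q5}.
Read 'a': {q0, q1, q2, q3, q4, q5} → {q0, q1, q2, q3, q4, q5}.
Read 'b': {q0, q1, q2, q3, q4, q5} → {q0, q1, q2, q4, q5}.
The final set {q0, q1, q2, q4, q5} contains the accepting state q4.

Yes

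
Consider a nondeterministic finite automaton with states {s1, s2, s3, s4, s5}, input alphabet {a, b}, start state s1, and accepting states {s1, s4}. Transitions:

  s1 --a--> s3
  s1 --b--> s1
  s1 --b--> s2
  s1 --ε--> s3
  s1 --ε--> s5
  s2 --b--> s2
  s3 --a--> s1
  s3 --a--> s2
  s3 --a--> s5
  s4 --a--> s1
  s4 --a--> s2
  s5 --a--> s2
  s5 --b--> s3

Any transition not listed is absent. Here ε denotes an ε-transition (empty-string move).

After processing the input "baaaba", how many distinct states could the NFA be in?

4

Start: ε-closure({s1}) = {s1, s3, s5}.
Read 'b': {s1, s3, s5} → {s1, s2, s3, s5}.
Read 'a': {s1, s2, s3, s5} → {s1, s2, s3, s5}.
Read 'a': {s1, s2, s3, s5} → {s1, s2, s3, s5}.
Read 'a': {s1, s2, s3, s5} → {s1, s2, s3, s5}.
Read 'b': {s1, s2, s3, s5} → {s1, s2, s3, s5}.
Read 'a': {s1, s2, s3, s5} → {s1, s2, s3, s5}.
That set has 4 states.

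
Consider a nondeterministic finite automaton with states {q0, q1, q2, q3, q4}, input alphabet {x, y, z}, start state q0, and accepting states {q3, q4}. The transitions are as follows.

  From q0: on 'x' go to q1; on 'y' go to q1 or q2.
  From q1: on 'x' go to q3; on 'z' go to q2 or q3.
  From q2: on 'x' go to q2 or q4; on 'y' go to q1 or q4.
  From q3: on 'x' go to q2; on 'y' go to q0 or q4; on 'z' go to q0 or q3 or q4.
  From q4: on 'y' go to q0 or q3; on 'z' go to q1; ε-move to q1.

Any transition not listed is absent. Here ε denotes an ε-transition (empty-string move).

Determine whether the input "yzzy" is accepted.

Yes

Start in {q0}.
Read 'y': q0→{q1, q2}; now {q1, q2}.
Read 'z': q1→{q2, q3}, q2→∅; now {q2, q3}.
Read 'z': q2→∅, q3→{q0, q3, q4}; union {q0, q3, q4}; ε-closure = {q0, q1, q3, q4}.
Read 'y': q0→{q1, q2}, q1→∅, q3→{q0, q4}, q4→{q0, q3}; now {q0, q1, q2, q3, q4}.
The final set {q0, q1, q2, q3, q4} contains the accepting states q3, q4.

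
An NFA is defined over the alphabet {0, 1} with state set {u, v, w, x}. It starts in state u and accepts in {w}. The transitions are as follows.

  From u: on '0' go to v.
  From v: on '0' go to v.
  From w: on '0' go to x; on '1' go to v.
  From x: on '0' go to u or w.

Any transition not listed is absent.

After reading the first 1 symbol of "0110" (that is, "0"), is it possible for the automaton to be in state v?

Start in {u}.
Read '0': u→{v}; now {v}.
State v is in {v}.

Yes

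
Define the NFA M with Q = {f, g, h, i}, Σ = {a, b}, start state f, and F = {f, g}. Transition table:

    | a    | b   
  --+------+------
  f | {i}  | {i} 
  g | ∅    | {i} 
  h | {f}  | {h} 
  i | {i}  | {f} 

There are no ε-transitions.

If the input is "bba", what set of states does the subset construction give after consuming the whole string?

{i}

Start in {f}.
Read 'b': {f} → {i}.
Read 'b': {i} → {f}.
Read 'a': {f} → {i}.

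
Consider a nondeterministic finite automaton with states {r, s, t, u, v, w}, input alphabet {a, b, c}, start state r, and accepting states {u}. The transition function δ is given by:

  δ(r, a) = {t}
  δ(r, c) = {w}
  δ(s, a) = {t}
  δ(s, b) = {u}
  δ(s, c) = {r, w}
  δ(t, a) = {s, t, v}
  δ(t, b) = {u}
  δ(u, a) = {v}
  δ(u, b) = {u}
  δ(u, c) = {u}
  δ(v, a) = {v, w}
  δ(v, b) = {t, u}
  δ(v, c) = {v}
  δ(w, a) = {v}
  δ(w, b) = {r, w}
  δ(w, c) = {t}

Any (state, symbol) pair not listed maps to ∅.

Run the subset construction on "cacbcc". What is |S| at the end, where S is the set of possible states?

1

Start in {r}.
Read 'c': {r} → {w}.
Read 'a': {w} → {v}.
Read 'c': {v} → {v}.
Read 'b': {v} → {t, u}.
Read 'c': {t, u} → {u}.
Read 'c': {u} → {u}.
That set has 1 state.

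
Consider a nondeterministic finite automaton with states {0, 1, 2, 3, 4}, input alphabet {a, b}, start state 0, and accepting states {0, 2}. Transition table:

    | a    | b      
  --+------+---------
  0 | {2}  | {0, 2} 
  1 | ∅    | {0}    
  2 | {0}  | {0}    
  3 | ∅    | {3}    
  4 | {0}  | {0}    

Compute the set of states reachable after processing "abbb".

{0, 2}

Start in {0}.
Read 'a': 0→{2}; now {2}.
Read 'b': 2→{0}; now {0}.
Read 'b': 0→{0, 2}; now {0, 2}.
Read 'b': 0→{0, 2}, 2→{0}; now {0, 2}.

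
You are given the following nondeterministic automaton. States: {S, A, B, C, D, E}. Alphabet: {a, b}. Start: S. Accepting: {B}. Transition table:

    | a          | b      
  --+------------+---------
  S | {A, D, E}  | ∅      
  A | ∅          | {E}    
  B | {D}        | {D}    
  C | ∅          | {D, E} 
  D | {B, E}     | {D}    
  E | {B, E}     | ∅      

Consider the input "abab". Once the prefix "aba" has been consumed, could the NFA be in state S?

No

Start in {S}.
Read 'a': {S} → {A, D, E}.
Read 'b': {A, D, E} → {D, E}.
Read 'a': {D, E} → {B, E}.
State S is not in {B, E}.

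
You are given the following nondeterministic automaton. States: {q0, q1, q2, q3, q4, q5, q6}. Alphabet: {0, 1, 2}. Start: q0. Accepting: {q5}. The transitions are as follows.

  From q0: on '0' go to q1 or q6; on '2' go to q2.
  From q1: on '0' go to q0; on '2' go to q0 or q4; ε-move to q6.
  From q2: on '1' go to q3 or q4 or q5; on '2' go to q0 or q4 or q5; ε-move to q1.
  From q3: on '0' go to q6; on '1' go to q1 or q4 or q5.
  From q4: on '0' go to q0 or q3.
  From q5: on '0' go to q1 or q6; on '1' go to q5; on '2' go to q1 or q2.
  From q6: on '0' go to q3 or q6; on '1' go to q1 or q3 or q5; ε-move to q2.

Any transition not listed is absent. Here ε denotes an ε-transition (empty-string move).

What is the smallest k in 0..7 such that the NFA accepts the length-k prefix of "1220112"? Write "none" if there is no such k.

none

Start in {q0}.
Read '1': {q0} → ∅.
The set is empty and remains empty for the remaining 6 symbols.
No reachable set along the way intersects F.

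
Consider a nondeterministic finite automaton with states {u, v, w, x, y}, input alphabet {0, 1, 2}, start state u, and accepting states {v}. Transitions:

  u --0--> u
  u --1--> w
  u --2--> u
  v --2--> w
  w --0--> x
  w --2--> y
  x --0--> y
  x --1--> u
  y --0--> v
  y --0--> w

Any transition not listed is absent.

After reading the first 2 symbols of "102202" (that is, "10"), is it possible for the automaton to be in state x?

Yes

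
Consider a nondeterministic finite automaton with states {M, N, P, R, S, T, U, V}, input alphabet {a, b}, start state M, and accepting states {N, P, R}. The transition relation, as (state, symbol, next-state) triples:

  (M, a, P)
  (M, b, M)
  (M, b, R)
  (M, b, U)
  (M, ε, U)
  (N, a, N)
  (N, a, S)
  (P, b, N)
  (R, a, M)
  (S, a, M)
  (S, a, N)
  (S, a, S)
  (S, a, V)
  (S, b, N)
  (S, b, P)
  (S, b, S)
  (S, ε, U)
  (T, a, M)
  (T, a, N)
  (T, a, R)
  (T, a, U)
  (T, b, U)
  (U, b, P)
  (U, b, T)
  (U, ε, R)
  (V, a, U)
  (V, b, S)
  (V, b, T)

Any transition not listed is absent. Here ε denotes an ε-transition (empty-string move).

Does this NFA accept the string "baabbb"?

Start: ε-closure({M}) = {M, R, U}.
Read 'b': M→{M, R, U}, R→∅, U→{P, T}; now {M, P, R, T, U}.
Read 'a': M→{P}, P→∅, R→{M}, T→{M, N, R, U}, U→∅; now {M, N, P, R, U}.
Read 'a': M→{P}, N→{N, S}, P→∅, R→{M}, U→∅; union {M, N, P, S}; ε-closure = {M, N, P, R, S, U}.
Read 'b': M→{M, R, U}, N→∅, P→{N}, R→∅, S→{N, P, S}, U→{P, T}; now {M, N, P, R, S, T, U}.
Read 'b': M→{M, R, U}, N→∅, P→{N}, R→∅, S→{N, P, S}, T→{U}, U→{P, T}; now {M, N, P, R, S, T, U}.
Read 'b': M→{M, R, U}, N→∅, P→{N}, R→∅, S→{N, P, S}, T→{U}, U→{P, T}; now {M, N, P, R, S, T, U}.
The final set {M, N, P, R, S, T, U} contains the accepting states N, P, R.

Yes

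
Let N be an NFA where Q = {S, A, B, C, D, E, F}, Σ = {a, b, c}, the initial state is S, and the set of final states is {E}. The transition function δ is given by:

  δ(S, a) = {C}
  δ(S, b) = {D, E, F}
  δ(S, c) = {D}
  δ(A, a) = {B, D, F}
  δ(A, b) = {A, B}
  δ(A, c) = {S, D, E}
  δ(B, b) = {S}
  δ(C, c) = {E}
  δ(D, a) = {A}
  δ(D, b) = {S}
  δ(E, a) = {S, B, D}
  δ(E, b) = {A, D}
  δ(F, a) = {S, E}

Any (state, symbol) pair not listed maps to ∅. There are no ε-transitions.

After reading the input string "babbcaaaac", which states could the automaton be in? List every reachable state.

Start in {S}.
Read 'b': {S} → {D, E, F}.
Read 'a': {D, E, F} → {S, A, B, D, E}.
Read 'b': {S, A, B, D, E} → {S, A, B, D, E, F}.
Read 'b': {S, A, B, D, E, F} → {S, A, B, D, E, F}.
Read 'c': {S, A, B, D, E, F} → {S, D, E}.
Read 'a': {S, D, E} → {S, A, B, C, D}.
Read 'a': {S, A, B, C, D} → {A, B, C, D, F}.
Read 'a': {A, B, C, D, F} → {S, A, B, D, E, F}.
Read 'a': {S, A, B, D, E, F} → {S, A, B, C, D, E, F}.
Read 'c': {S, A, B, C, D, E, F} → {S, D, E}.

{S, D, E}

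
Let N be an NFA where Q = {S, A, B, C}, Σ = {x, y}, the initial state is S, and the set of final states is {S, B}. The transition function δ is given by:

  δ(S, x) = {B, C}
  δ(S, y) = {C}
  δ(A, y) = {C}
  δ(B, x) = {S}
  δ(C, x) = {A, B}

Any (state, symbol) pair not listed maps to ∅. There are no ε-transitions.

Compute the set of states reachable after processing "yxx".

Start in {S}.
Read 'y': S→{C}; now {C}.
Read 'x': C→{A, B}; now {A, B}.
Read 'x': A→∅, B→{S}; now {S}.

{S}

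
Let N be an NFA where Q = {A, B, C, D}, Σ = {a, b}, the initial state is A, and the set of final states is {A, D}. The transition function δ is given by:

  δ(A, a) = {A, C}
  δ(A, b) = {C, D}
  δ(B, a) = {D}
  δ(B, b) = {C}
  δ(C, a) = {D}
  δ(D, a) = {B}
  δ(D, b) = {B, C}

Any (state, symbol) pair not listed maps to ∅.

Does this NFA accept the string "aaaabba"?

Yes

Start in {A}.
Read 'a': A→{A, C}; now {A, C}.
Read 'a': A→{A, C}, C→{D}; now {A, C, D}.
Read 'a': A→{A, C}, C→{D}, D→{B}; now {A, B, C, D}.
Read 'a': A→{A, C}, B→{D}, C→{D}, D→{B}; now {A, B, C, D}.
Read 'b': A→{C, D}, B→{C}, C→∅, D→{B, C}; now {B, C, D}.
Read 'b': B→{C}, C→∅, D→{B, C}; now {B, C}.
Read 'a': B→{D}, C→{D}; now {D}.
The final set {D} contains the accepting state D.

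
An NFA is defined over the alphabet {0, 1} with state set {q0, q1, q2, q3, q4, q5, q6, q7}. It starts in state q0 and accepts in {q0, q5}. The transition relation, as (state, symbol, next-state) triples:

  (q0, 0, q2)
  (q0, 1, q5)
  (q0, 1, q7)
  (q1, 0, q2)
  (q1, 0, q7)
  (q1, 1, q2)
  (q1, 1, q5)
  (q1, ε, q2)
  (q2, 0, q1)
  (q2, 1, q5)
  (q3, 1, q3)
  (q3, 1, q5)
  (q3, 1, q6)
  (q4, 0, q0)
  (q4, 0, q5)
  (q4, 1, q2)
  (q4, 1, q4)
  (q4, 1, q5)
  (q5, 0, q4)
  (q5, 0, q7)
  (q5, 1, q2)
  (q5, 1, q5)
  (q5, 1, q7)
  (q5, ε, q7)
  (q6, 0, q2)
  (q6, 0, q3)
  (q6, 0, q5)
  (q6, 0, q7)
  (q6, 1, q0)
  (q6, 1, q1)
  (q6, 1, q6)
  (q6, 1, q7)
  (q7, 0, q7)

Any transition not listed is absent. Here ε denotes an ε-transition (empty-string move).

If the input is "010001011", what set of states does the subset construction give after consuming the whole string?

Start in {q0}.
Read '0': q0→{q2}; now {q2}.
Read '1': q2→{q5}; union {q5}; ε-closure = {q5, q7}.
Read '0': q5→{q4, q7}, q7→{q7}; now {q4, q7}.
Read '0': q4→{q0, q5}, q7→{q7}; now {q0, q5, q7}.
Read '0': q0→{q2}, q5→{q4, q7}, q7→{q7}; now {q2, q4, q7}.
Read '1': q2→{q5}, q4→{q2, q4, q5}, q7→∅; union {q2, q4, q5}; ε-closure = {q2, q4, q5, q7}.
Read '0': q2→{q1}, q4→{q0, q5}, q5→{q4, q7}, q7→{q7}; union {q0, q1, q4, q5, q7}; ε-closure = {q0, q1, q2, q4, q5, q7}.
Read '1': q0→{q5, q7}, q1→{q2, q5}, q2→{q5}, q4→{q2, q4, q5}, q5→{q2, q5, q7}, q7→∅; now {q2, q4, q5, q7}.
Read '1': q2→{q5}, q4→{q2, q4, q5}, q5→{q2, q5, q7}, q7→∅; now {q2, q4, q5, q7}.

{q2, q4, q5, q7}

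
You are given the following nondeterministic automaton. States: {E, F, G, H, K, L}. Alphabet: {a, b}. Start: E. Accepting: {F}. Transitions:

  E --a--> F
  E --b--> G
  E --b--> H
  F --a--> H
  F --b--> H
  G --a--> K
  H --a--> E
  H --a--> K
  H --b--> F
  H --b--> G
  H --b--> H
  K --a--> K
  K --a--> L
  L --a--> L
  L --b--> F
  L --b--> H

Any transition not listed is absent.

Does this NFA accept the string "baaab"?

Yes

Start in {E}.
Read 'b': E→{G, H}; now {G, H}.
Read 'a': G→{K}, H→{E, K}; now {E, K}.
Read 'a': E→{F}, K→{K, L}; now {F, K, L}.
Read 'a': F→{H}, K→{K, L}, L→{L}; now {H, K, L}.
Read 'b': H→{F, G, H}, K→∅, L→{F, H}; now {F, G, H}.
The final set {F, G, H} contains the accepting state F.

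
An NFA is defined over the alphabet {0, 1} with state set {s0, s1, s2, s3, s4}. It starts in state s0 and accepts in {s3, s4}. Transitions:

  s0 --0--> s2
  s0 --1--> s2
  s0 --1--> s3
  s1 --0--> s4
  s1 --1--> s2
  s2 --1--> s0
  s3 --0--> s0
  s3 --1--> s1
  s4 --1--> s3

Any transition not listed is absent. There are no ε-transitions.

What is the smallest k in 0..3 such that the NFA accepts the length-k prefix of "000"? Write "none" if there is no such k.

none

Start in {s0}.
Read '0': {s0} → {s2}.
Read '0': {s2} → ∅.
The set is empty and remains empty for the remaining 1 symbol.
No reachable set along the way intersects F.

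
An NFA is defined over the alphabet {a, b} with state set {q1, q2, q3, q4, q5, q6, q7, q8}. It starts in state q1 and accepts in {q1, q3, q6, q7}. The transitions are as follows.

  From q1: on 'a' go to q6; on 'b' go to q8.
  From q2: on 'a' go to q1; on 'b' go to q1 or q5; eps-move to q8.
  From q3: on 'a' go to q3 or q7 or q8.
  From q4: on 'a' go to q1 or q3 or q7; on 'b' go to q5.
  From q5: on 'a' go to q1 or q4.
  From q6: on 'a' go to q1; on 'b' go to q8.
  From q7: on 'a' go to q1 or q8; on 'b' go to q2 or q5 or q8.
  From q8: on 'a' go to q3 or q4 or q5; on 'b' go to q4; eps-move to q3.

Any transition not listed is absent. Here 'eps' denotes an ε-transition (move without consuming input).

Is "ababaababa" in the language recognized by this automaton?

Yes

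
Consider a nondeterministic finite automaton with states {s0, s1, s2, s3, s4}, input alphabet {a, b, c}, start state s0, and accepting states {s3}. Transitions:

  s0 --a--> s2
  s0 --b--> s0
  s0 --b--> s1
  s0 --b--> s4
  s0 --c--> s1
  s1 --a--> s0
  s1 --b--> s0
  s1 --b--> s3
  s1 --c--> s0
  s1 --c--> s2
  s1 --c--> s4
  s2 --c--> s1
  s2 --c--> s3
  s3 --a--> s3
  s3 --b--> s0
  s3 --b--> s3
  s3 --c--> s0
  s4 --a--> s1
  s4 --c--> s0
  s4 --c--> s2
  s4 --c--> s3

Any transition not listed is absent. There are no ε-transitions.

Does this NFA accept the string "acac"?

No

Start in {s0}.
Read 'a': {s0} → {s2}.
Read 'c': {s2} → {s1, s3}.
Read 'a': {s1, s3} → {s0, s3}.
Read 'c': {s0, s3} → {s0, s1}.
The final set {s0, s1} contains no accepting state.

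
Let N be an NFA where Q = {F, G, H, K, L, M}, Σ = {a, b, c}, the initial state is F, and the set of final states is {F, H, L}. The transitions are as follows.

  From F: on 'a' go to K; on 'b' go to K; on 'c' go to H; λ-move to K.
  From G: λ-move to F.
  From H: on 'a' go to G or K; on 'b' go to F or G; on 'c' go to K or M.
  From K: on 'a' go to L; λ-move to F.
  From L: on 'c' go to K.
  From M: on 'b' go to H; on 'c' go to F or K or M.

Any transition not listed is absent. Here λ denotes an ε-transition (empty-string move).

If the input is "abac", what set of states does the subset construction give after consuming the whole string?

Start: ε-closure({F}) = {F, K}.
Read 'a': {F, K} → {F, K, L}.
Read 'b': {F, K, L} → {F, K}.
Read 'a': {F, K} → {F, K, L}.
Read 'c': {F, K, L} → {F, H, K}.

{F, H, K}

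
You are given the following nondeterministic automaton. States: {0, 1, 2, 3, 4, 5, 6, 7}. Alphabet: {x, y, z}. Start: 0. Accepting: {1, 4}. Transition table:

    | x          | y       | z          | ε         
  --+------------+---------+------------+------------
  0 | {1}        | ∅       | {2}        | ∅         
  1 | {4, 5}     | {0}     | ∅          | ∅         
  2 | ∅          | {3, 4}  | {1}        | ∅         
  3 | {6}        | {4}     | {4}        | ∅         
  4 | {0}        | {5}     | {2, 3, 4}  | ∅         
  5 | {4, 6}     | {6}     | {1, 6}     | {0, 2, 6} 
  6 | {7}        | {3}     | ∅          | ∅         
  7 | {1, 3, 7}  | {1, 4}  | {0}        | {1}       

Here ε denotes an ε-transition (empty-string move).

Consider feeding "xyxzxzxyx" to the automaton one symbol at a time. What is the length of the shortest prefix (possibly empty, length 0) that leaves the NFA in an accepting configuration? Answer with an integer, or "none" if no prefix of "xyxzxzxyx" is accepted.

Start in {0}.
Read 'x': {0} → {1}.
None of the earlier sets intersect F, but {1} does.

1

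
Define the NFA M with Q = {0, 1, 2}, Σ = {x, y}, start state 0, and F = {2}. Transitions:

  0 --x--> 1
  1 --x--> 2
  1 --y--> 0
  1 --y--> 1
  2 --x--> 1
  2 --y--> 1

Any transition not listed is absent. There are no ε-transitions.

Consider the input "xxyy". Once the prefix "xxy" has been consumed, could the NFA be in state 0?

No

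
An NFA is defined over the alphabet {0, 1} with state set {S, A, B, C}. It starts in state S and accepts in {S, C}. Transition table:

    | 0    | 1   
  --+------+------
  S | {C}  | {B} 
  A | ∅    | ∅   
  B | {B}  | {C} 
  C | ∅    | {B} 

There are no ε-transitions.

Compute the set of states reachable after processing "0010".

Start in {S}.
Read '0': S→{C}; now {C}.
Read '0': C→∅; now ∅.
The set is empty and remains empty for the remaining 2 symbols.

∅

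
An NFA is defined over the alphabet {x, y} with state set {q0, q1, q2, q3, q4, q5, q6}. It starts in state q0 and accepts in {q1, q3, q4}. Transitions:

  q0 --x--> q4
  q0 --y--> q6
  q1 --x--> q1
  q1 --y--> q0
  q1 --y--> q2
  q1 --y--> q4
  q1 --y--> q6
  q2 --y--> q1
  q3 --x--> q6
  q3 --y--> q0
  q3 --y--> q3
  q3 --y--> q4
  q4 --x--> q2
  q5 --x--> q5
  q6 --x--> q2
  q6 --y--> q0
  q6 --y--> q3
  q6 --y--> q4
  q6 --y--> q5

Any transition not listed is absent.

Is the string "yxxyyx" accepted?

Start in {q0}.
Read 'y': q0→{q6}; now {q6}.
Read 'x': q6→{q2}; now {q2}.
Read 'x': q2→∅; now ∅.
The set is empty and remains empty for the remaining 3 symbols.
The final set ∅ contains no accepting state.

No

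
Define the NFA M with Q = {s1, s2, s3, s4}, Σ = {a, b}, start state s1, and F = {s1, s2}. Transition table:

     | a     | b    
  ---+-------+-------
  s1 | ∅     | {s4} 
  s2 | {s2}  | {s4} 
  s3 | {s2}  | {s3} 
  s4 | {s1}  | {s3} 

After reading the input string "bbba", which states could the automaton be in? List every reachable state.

Start in {s1}.
Read 'b': {s1} → {s4}.
Read 'b': {s4} → {s3}.
Read 'b': {s3} → {s3}.
Read 'a': {s3} → {s2}.

{s2}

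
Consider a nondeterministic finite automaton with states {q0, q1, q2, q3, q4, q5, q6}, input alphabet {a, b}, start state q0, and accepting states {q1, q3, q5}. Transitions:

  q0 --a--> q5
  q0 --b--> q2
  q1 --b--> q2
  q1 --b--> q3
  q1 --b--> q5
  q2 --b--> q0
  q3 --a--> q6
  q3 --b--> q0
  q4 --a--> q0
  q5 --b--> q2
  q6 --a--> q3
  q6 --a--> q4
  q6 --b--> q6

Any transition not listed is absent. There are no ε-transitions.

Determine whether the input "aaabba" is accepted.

Start in {q0}.
Read 'a': {q0} → {q5}.
Read 'a': {q5} → ∅.
The set is empty and remains empty for the remaining 4 symbols.
The final set ∅ contains no accepting state.

No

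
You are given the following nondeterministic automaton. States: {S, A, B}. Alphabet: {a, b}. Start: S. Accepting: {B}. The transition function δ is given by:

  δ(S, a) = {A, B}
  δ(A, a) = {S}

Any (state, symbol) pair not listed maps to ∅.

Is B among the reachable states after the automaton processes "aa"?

Start in {S}.
Read 'a': {S} → {A, B}.
Read 'a': {A, B} → {S}.
State B is not in {S}.

No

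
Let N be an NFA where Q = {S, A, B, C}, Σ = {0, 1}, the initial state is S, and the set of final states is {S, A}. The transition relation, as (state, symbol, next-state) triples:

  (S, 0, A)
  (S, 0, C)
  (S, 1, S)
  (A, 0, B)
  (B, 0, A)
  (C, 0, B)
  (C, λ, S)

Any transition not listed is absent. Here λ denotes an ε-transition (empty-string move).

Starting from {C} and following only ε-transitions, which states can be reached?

Begin with {C}.
ε-move C → S; add S.

{S, C}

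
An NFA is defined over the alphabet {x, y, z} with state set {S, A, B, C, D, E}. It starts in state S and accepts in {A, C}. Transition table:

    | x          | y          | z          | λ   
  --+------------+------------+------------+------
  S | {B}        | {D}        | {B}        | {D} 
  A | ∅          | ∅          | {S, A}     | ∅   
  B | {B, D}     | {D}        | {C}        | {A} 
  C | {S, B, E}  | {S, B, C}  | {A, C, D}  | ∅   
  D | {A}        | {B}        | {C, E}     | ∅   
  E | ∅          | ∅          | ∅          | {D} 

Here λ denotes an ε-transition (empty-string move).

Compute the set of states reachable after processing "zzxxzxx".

{A, B, D}

Start: ε-closure({S}) = {S, D}.
Read 'z': S→{B}, D→{C, E}; union {B, C, E}; ε-closure = {A, B, C, D, E}.
Read 'z': A→{S, A}, B→{C}, C→{A, C, D}, D→{C, E}, E→∅; now {S, A, C, D, E}.
Read 'x': S→{B}, A→∅, C→{S, B, E}, D→{A}, E→∅; union {S, A, B, E}; ε-closure = {S, A, B, D, E}.
Read 'x': S→{B}, A→∅, B→{B, D}, D→{A}, E→∅; now {A, B, D}.
Read 'z': A→{S, A}, B→{C}, D→{C, E}; union {S, A, C, E}; ε-closure = {S, A, C, D, E}.
Read 'x': S→{B}, A→∅, C→{S, B, E}, D→{A}, E→∅; union {S, A, B, E}; ε-closure = {S, A, B, D, E}.
Read 'x': S→{B}, A→∅, B→{B, D}, D→{A}, E→∅; now {A, B, D}.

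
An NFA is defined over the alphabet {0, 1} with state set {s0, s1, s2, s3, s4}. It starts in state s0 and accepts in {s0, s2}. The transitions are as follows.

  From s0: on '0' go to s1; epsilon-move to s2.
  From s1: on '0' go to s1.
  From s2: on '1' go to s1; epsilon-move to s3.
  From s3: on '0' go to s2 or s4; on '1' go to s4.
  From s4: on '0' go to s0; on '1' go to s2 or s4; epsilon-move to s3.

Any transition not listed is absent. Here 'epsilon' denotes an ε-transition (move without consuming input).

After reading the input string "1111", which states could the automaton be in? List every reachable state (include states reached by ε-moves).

{s1, s2, s3, s4}

Start: ε-closure({s0}) = {s0, s2, s3}.
Read '1': s0→∅, s2→{s1}, s3→{s4}; union {s1, s4}; ε-closure = {s1, s3, s4}.
Read '1': s1→∅, s3→{s4}, s4→{s2, s4}; union {s2, s4}; ε-closure = {s2, s3, s4}.
Read '1': s2→{s1}, s3→{s4}, s4→{s2, s4}; union {s1, s2, s4}; ε-closure = {s1, s2, s3, s4}.
Read '1': s1→∅, s2→{s1}, s3→{s4}, s4→{s2, s4}; union {s1, s2, s4}; ε-closure = {s1, s2, s3, s4}.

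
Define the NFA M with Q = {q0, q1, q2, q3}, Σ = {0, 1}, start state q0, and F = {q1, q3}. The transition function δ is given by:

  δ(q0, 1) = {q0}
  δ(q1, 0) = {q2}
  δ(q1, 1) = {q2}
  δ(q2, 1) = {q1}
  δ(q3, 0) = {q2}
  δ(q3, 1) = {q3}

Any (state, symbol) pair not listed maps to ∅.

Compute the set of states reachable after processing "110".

∅

Start in {q0}.
Read '1': {q0} → {q0}.
Read '1': {q0} → {q0}.
Read '0': {q0} → ∅.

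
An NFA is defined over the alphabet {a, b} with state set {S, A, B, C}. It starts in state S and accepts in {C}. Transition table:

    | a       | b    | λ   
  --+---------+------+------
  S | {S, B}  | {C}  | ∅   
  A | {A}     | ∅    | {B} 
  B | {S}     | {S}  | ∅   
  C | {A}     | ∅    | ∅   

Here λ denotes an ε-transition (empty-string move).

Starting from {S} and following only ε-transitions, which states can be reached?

Begin with {S}.
No ε-moves leave this set, so the closure equals the set itself.

{S}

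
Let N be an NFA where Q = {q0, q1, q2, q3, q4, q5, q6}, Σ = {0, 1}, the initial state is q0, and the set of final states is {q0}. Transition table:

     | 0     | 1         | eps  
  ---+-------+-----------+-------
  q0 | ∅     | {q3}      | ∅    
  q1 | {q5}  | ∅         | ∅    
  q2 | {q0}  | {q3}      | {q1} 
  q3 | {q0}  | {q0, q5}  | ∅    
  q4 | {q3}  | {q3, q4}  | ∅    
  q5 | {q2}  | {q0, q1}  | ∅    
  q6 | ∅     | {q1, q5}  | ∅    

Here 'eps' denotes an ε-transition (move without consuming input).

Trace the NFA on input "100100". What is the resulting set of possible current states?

∅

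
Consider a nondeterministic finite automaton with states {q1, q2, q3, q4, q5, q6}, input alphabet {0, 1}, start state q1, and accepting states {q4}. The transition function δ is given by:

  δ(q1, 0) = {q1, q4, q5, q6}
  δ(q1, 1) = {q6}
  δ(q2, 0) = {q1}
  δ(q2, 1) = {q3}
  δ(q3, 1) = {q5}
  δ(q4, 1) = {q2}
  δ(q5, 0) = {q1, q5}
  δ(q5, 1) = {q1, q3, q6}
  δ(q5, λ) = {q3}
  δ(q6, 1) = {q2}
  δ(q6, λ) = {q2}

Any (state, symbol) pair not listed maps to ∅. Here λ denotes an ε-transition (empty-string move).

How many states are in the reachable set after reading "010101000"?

6

Start in {q1}.
Read '0': {q1} → {q1, q2, q3, q4, q5, q6}.
Read '1': {q1, q2, q3, q4, q5, q6} → {q1, q2, q3, q5, q6}.
Read '0': {q1, q2, q3, q5, q6} → {q1, q2, q3, q4, q5, q6}.
Read '1': {q1, q2, q3, q4, q5, q6} → {q1, q2, q3, q5, q6}.
Read '0': {q1, q2, q3, q5, q6} → {q1, q2, q3, q4, q5, q6}.
Read '1': {q1, q2, q3, q4, q5, q6} → {q1, q2, q3, q5, q6}.
Read '0': {q1, q2, q3, q5, q6} → {q1, q2, q3, q4, q5, q6}.
Read '0': {q1, q2, q3, q4, q5, q6} → {q1, q2, q3, q4, q5, q6}.
Read '0': {q1, q2, q3, q4, q5, q6} → {q1, q2, q3, q4, q5, q6}.
That set has 6 states.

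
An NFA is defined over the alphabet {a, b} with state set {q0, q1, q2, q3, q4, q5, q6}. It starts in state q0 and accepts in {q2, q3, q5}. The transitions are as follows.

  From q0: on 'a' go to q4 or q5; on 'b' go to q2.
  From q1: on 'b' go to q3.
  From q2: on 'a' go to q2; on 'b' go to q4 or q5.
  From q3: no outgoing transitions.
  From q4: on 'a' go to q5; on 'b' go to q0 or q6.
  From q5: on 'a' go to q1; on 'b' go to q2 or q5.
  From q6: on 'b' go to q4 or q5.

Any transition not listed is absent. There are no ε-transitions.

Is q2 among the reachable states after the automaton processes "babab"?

Yes

Start in {q0}.
Read 'b': {q0} → {q2}.
Read 'a': {q2} → {q2}.
Read 'b': {q2} → {q4, q5}.
Read 'a': {q4, q5} → {q1, q5}.
Read 'b': {q1, q5} → {q2, q3, q5}.
State q2 is in {q2, q3, q5}.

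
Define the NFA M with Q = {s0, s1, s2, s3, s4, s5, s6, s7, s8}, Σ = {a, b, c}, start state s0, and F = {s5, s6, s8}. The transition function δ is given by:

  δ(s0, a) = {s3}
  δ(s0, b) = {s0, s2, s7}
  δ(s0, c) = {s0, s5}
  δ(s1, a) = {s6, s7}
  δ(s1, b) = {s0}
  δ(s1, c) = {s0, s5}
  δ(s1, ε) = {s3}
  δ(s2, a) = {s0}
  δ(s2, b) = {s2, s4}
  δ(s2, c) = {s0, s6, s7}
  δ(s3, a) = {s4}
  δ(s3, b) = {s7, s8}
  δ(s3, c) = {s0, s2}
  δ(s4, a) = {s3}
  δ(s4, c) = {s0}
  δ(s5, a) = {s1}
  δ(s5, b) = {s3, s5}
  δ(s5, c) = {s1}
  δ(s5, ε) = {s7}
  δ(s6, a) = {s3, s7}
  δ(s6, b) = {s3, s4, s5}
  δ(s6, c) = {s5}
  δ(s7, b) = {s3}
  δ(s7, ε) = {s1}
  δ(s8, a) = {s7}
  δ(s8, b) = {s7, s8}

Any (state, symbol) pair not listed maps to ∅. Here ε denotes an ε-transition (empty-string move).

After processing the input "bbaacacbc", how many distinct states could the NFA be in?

7

Start in {s0}.
Read 'b': s0→{s0, s2, s7}; union {s0, s2, s7}; ε-closure = {s0, s1, s2, s3, s7}.
Read 'b': s0→{s0, s2, s7}, s1→{s0}, s2→{s2, s4}, s3→{s7, s8}, s7→{s3}; union {s0, s2, s3, s4, s7, s8}; ε-closure = {s0, s1, s2, s3, s4, s7, s8}.
Read 'a': s0→{s3}, s1→{s6, s7}, s2→{s0}, s3→{s4}, s4→{s3}, s7→∅, s8→{s7}; union {s0, s3, s4, s6, s7}; ε-closure = {s0, s1, s3, s4, s6, s7}.
Read 'a': s0→{s3}, s1→{s6, s7}, s3→{s4}, s4→{s3}, s6→{s3, s7}, s7→∅; union {s3, s4, s6, s7}; ε-closure = {s1, s3, s4, s6, s7}.
Read 'c': s1→{s0, s5}, s3→{s0, s2}, s4→{s0}, s6→{s5}, s7→∅; union {s0, s2, s5}; ε-closure = {s0, s1, s2, s3, s5, s7}.
Read 'a': s0→{s3}, s1→{s6, s7}, s2→{s0}, s3→{s4}, s5→{s1}, s7→∅; now {s0, s1, s3, s4, s6, s7}.
Read 'c': s0→{s0, s5}, s1→{s0, s5}, s3→{s0, s2}, s4→{s0}, s6→{s5}, s7→∅; union {s0, s2, s5}; ε-closure = {s0, s1, s2, s3, s5, s7}.
Read 'b': s0→{s0, s2, s7}, s1→{s0}, s2→{s2, s4}, s3→{s7, s8}, s5→{s3, s5}, s7→{s3}; union {s0, s2, s3, s4, s5, s7, s8}; ε-closure = {s0, s1, s2, s3, s4, s5, s7, s8}.
Read 'c': s0→{s0, s5}, s1→{s0, s5}, s2→{s0, s6, s7}, s3→{s0, s2}, s4→{s0}, s5→{s1}, s7→∅, s8→∅; union {s0, s1, s2, s5, s6, s7}; ε-closure = {s0, s1, s2, s3, s5, s6, s7}.
That set has 7 states.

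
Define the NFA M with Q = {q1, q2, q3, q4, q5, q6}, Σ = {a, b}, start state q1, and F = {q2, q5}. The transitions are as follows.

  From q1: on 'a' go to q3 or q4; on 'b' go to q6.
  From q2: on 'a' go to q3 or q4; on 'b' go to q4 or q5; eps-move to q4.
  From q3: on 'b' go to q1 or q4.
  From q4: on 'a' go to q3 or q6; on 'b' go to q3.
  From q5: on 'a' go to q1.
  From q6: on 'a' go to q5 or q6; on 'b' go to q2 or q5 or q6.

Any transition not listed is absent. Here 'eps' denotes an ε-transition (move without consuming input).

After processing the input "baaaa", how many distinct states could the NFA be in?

5

Start in {q1}.
Read 'b': q1→{q6}; now {q6}.
Read 'a': q6→{q5, q6}; now {q5, q6}.
Read 'a': q5→{q1}, q6→{q5, q6}; now {q1, q5, q6}.
Read 'a': q1→{q3, q4}, q5→{q1}, q6→{q5, q6}; now {q1, q3, q4, q5, q6}.
Read 'a': q1→{q3, q4}, q3→∅, q4→{q3, q6}, q5→{q1}, q6→{q5, q6}; now {q1, q3, q4, q5, q6}.
That set has 5 states.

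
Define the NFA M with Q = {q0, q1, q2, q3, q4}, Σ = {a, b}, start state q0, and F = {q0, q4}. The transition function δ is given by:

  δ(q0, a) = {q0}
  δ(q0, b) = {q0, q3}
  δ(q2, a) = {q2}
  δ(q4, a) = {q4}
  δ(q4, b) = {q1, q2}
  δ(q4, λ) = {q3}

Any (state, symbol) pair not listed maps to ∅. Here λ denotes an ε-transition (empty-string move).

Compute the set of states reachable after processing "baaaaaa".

{q0}

Start in {q0}.
Read 'b': q0→{q0, q3}; now {q0, q3}.
Read 'a': q0→{q0}, q3→∅; now {q0}.
Read 'a': q0→{q0}; now {q0}.
Read 'a': q0→{q0}; now {q0}.
Read 'a': q0→{q0}; now {q0}.
Read 'a': q0→{q0}; now {q0}.
Read 'a': q0→{q0}; now {q0}.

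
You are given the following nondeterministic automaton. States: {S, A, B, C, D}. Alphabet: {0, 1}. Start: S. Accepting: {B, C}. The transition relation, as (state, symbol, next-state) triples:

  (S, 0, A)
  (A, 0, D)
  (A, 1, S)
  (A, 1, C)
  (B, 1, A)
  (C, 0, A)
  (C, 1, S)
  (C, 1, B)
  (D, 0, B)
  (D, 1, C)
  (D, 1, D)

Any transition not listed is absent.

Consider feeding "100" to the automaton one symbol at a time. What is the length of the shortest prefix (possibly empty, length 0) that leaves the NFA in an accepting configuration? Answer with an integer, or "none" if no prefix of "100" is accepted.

none

Start in {S}.
Read '1': S→∅; now ∅.
The set is empty and remains empty for the remaining 2 symbols.
No reachable set along the way intersects F.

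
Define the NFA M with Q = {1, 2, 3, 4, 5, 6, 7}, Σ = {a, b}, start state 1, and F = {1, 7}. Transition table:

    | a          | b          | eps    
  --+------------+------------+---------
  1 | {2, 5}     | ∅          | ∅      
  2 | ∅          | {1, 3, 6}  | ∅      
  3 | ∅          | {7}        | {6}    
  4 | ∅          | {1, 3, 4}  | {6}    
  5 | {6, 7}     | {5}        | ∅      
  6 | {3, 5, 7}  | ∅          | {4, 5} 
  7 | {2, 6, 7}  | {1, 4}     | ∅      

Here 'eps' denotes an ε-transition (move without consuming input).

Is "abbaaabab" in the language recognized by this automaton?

Yes

Start in {1}.
Read 'a': 1→{2, 5}; now {2, 5}.
Read 'b': 2→{1, 3, 6}, 5→{5}; union {1, 3, 5, 6}; ε-closure = {1, 3, 4, 5, 6}.
Read 'b': 1→∅, 3→{7}, 4→{1, 3, 4}, 5→{5}, 6→∅; union {1, 3, 4, 5, 7}; ε-closure = {1, 3, 4, 5, 6, 7}.
Read 'a': 1→{2, 5}, 3→∅, 4→∅, 5→{6, 7}, 6→{3, 5, 7}, 7→{2, 6, 7}; union {2, 3, 5, 6, 7}; ε-closure = {2, 3, 4, 5, 6, 7}.
Read 'a': 2→∅, 3→∅, 4→∅, 5→{6, 7}, 6→{3, 5, 7}, 7→{2, 6, 7}; union {2, 3, 5, 6, 7}; ε-closure = {2, 3, 4, 5, 6, 7}.
Read 'a': 2→∅, 3→∅, 4→∅, 5→{6, 7}, 6→{3, 5, 7}, 7→{2, 6, 7}; union {2, 3, 5, 6, 7}; ε-closure = {2, 3, 4, 5, 6, 7}.
Read 'b': 2→{1, 3, 6}, 3→{7}, 4→{1, 3, 4}, 5→{5}, 6→∅, 7→{1, 4}; now {1, 3, 4, 5, 6, 7}.
Read 'a': 1→{2, 5}, 3→∅, 4→∅, 5→{6, 7}, 6→{3, 5, 7}, 7→{2, 6, 7}; union {2, 3, 5, 6, 7}; ε-closure = {2, 3, 4, 5, 6, 7}.
Read 'b': 2→{1, 3, 6}, 3→{7}, 4→{1, 3, 4}, 5→{5}, 6→∅, 7→{1, 4}; now {1, 3, 4, 5, 6, 7}.
The final set {1, 3, 4, 5, 6, 7} contains the accepting states 1, 7.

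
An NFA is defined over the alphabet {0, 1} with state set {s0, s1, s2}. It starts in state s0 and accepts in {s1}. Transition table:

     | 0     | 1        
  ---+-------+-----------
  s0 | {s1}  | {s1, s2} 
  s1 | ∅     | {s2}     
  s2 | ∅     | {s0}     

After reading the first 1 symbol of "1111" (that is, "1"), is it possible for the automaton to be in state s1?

Yes

Start in {s0}.
Read '1': s0→{s1, s2}; now {s1, s2}.
State s1 is in {s1, s2}.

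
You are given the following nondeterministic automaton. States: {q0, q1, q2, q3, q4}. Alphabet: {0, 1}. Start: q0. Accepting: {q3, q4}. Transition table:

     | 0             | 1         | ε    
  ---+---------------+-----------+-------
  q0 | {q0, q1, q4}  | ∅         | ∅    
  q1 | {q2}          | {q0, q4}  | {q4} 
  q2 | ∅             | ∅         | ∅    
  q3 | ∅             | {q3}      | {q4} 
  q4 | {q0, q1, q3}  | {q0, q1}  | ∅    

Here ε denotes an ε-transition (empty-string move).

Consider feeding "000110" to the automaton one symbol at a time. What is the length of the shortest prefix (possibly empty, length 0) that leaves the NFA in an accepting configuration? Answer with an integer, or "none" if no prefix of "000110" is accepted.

1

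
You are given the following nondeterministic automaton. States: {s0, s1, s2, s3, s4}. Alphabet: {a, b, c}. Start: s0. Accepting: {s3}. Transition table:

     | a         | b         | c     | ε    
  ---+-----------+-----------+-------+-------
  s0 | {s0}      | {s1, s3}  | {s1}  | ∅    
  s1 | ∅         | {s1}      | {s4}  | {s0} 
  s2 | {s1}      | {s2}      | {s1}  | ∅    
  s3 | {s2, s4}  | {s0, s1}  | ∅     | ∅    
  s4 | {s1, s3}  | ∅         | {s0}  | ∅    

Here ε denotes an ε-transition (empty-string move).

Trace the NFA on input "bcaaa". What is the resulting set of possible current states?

Start in {s0}.
Read 'b': s0→{s1, s3}; union {s1, s3}; ε-closure = {s0, s1, s3}.
Read 'c': s0→{s1}, s1→{s4}, s3→∅; union {s1, s4}; ε-closure = {s0, s1, s4}.
Read 'a': s0→{s0}, s1→∅, s4→{s1, s3}; now {s0, s1, s3}.
Read 'a': s0→{s0}, s1→∅, s3→{s2, s4}; now {s0, s2, s4}.
Read 'a': s0→{s0}, s2→{s1}, s4→{s1, s3}; now {s0, s1, s3}.

{s0, s1, s3}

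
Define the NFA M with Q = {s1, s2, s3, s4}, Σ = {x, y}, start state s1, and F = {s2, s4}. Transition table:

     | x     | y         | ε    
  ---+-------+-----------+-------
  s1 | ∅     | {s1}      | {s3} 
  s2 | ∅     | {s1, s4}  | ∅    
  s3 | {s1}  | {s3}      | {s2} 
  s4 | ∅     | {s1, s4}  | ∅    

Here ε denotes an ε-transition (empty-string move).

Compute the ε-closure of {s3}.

{s2, s3}

Begin with {s3}.
ε-move s3 → s2; add s2.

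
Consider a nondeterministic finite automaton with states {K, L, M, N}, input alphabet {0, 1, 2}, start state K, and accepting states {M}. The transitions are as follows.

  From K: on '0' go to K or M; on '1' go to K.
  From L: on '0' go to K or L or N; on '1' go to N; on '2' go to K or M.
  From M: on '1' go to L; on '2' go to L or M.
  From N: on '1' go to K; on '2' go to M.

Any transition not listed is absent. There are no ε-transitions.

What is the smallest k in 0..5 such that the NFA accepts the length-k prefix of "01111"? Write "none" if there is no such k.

1

Start in {K}.
Read '0': {K} → {K, M}.
None of the earlier sets intersect F, but {K, M} does.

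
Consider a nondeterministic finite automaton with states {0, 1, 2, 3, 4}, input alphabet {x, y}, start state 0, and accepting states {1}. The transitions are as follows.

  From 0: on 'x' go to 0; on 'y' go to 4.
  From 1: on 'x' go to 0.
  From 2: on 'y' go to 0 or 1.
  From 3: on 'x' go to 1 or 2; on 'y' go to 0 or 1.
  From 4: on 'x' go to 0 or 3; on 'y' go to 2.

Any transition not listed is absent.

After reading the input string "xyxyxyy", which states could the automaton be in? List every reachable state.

{2, 4}

Start in {0}.
Read 'x': 0→{0}; now {0}.
Read 'y': 0→{4}; now {4}.
Read 'x': 4→{0, 3}; now {0, 3}.
Read 'y': 0→{4}, 3→{0, 1}; now {0, 1, 4}.
Read 'x': 0→{0}, 1→{0}, 4→{0, 3}; now {0, 3}.
Read 'y': 0→{4}, 3→{0, 1}; now {0, 1, 4}.
Read 'y': 0→{4}, 1→∅, 4→{2}; now {2, 4}.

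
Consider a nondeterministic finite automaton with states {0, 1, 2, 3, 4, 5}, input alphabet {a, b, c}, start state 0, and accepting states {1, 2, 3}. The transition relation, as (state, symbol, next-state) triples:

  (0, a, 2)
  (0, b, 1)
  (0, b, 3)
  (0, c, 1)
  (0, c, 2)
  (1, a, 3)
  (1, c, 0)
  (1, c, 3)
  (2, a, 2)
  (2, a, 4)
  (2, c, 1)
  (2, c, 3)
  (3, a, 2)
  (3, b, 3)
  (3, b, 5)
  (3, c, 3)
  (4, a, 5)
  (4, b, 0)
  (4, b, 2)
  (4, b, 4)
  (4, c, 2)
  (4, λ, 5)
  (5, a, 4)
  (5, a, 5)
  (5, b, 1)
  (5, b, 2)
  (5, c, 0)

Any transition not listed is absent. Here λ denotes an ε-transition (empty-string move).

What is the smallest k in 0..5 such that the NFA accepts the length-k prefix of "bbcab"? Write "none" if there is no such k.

Start in {0}.
Read 'b': 0→{1, 3}; now {1, 3}.
None of the earlier sets intersect F, but {1, 3} does.

1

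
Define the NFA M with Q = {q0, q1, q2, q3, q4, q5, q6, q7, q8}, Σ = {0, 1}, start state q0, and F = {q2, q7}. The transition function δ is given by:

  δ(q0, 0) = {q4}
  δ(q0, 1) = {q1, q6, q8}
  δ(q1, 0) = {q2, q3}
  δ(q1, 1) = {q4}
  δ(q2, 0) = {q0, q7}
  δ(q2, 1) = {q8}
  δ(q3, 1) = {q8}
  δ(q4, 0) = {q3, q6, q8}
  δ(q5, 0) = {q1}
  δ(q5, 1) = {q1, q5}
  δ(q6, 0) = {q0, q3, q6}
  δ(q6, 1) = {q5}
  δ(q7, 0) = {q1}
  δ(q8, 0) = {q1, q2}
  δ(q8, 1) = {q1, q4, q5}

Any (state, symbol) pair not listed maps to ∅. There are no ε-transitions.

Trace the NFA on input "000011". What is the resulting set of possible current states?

Start in {q0}.
Read '0': q0→{q4}; now {q4}.
Read '0': q4→{q3, q6, q8}; now {q3, q6, q8}.
Read '0': q3→∅, q6→{q0, q3, q6}, q8→{q1, q2}; now {q0, q1, q2, q3, q6}.
Read '0': q0→{q4}, q1→{q2, q3}, q2→{q0, q7}, q3→∅, q6→{q0, q3, q6}; now {q0, q2, q3, q4, q6, q7}.
Read '1': q0→{q1, q6, q8}, q2→{q8}, q3→{q8}, q4→∅, q6→{q5}, q7→∅; now {q1, q5, q6, q8}.
Read '1': q1→{q4}, q5→{q1, q5}, q6→{q5}, q8→{q1, q4, q5}; now {q1, q4, q5}.

{q1, q4, q5}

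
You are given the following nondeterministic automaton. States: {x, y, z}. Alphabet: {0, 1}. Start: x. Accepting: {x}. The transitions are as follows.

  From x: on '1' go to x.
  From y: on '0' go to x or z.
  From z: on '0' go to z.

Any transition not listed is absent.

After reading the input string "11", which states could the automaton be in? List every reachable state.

{x}

Start in {x}.
Read '1': {x} → {x}.
Read '1': {x} → {x}.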